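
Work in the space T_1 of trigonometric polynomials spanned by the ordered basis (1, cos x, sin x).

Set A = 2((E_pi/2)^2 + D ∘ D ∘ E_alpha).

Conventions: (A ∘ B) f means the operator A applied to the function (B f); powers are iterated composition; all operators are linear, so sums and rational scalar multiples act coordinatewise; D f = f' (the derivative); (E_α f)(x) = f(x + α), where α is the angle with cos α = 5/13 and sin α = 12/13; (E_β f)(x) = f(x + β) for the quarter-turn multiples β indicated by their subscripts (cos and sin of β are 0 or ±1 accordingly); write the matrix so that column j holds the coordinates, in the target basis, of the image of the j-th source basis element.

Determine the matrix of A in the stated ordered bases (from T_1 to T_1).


image of 1: 2
image of cos x: -(36/13)cos x + (24/13)sin x
image of sin x: -(24/13)cos x - (36/13)sin x
each image's coordinates form column j of the matrix

the matrix is [[2, 0, 0]; [0, -36/13, -24/13]; [0, 24/13, -36/13]] (rows listed top to bottom)


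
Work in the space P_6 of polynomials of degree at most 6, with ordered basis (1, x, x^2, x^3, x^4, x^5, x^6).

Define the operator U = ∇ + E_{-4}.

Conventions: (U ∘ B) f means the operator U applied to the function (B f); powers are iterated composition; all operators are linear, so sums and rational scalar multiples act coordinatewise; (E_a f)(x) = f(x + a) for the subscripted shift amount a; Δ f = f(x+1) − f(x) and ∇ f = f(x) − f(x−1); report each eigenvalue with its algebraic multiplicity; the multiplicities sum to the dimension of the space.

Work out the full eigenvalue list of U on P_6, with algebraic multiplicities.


λ = 1 (multiplicity 7)

image of 1: 1
image of x: x - 3
image of x^2: x^2 - 6x + 15
image of x^3: x^3 - 9x^2 + 45x - 63
image of x^4: x^4 - 12x^3 + 90x^2 - 252x + 255
image of x^5: x^5 - 15x^4 + 150x^3 - 630x^2 + 1275x - 1023
image of x^6: x^6 - 18x^5 + 225x^4 - 1260x^3 + 3825x^2 - 6138x + 4095
the matrix is upper triangular; its diagonal is (1, 1, 1, 1, 1, 1, 1)
for a triangular matrix the eigenvalues are the diagonal entries, with algebraic multiplicity their repetition count


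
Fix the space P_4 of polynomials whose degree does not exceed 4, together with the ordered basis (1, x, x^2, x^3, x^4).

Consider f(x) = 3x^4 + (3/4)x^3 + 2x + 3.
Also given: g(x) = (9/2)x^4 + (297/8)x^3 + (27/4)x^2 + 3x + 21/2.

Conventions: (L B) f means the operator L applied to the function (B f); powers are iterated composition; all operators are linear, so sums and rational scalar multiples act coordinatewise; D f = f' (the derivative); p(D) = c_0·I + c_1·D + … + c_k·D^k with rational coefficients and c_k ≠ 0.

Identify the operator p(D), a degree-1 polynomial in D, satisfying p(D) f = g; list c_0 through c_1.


c_0 = 3/2, c_1 = 3

D^0 f = 3x^4 + (3/4)x^3 + 2x + 3
D^1 f = 12x^3 + (9/4)x^2 + 2
matching coefficients of g against c_0 f + c_1 Df + … from the top degree down determines the c_i
solution: c_0 = 3/2, c_1 = 3


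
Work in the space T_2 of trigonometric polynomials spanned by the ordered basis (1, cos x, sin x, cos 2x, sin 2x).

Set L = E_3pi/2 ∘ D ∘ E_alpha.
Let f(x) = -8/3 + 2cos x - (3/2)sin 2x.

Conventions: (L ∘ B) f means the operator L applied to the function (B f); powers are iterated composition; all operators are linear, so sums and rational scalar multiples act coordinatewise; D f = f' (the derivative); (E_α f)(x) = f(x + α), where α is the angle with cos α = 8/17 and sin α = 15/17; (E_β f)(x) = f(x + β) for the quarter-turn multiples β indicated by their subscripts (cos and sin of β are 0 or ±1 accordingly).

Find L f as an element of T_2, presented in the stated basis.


the result is g(x) = (16/17)cos x - (30/17)sin x - (483/289)cos 2x - (720/289)sin 2x

E_alpha f = -8/3 + (16/17)cos x - (30/17)sin x - (360/289)cos 2x + (483/578)sin 2x
D E_alpha f = -(30/17)cos x - (16/17)sin x + (483/289)cos 2x + (720/289)sin 2x
E_3pi/2 D E_alpha f = (16/17)cos x - (30/17)sin x - (483/289)cos 2x - (720/289)sin 2x


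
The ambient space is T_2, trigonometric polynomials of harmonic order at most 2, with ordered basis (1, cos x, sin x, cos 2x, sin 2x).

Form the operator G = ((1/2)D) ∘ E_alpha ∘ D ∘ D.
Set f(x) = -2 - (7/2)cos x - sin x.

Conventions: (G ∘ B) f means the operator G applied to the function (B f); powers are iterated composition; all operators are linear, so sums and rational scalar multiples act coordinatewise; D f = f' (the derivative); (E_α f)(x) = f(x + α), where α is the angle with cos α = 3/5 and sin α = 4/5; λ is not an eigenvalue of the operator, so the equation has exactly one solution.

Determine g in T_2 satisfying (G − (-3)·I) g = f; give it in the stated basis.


write g with unknown coordinates in the stated basis and equate coefficients in (G − (-3)·I) g = f
solving from the highest basis element down gives g = -2/3 - (244/233)cos x - (47/233)sin x
check: G g = -(167/466)cos x - (92/233)sin x
so G g − (-3)·g = -2 - (7/2)cos x - sin x = f ✓

g(x) = -2/3 - (244/233)cos x - (47/233)sin x


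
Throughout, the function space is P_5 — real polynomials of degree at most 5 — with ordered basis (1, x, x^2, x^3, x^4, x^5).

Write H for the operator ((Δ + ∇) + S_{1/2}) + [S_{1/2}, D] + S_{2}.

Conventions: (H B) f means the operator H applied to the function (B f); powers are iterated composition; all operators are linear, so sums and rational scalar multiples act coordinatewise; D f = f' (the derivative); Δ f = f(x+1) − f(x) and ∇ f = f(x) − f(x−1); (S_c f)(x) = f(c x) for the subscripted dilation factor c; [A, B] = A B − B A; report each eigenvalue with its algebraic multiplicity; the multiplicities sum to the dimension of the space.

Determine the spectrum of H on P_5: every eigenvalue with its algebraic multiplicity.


λ = 2 (multiplicity 1), λ = 5/2 (multiplicity 1), λ = 17/4 (multiplicity 1), λ = 65/8 (multiplicity 1), λ = 257/16 (multiplicity 1), λ = 1025/32 (multiplicity 1)

image of 1: 2
image of x: (5/2)x + 5/2
image of x^2: (17/4)x^2 + (9/2)x
image of x^3: (65/8)x^3 + (51/8)x^2 + 2
image of x^4: (257/16)x^4 + (33/4)x^3 + 8x
image of x^5: (1025/32)x^5 + (325/32)x^4 + 20x^2 + 2
the matrix is upper triangular; its diagonal is (2, 5/2, 17/4, 65/8, 257/16, 1025/32)
for a triangular matrix the eigenvalues are the diagonal entries, with algebraic multiplicity their repetition count


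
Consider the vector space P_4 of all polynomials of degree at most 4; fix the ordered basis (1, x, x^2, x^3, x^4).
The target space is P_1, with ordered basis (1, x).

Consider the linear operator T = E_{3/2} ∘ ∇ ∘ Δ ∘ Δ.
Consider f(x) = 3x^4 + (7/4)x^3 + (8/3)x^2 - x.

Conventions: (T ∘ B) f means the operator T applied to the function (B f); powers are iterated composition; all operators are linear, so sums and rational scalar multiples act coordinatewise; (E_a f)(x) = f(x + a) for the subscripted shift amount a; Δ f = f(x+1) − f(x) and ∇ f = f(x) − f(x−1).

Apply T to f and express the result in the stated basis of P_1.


Δ f = 12x^3 + (93/4)x^2 + (271/12)x + 77/12
Δ Δ f = 36x^2 + (165/2)x + 347/6
∇ Δ Δ f = 72x + 93/2
E_{3/2} (∇ ∘ Δ ∘ Δ) f = 72x + 309/2

the result is g(x) = 72x + 309/2


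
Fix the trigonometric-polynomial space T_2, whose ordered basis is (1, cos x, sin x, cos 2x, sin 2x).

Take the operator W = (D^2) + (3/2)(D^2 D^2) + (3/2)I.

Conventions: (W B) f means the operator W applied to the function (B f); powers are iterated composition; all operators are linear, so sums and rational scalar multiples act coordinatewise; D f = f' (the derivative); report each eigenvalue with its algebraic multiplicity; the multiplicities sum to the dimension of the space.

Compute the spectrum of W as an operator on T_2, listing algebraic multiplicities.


λ = 3/2 (multiplicity 1), λ = 2 (multiplicity 2), λ = 43/2 (multiplicity 2)

image of 1: 3/2
image of cos x: 2cos x
image of sin x: 2sin x
image of cos 2x: (43/2)cos 2x
image of sin 2x: (43/2)sin 2x
the matrix is diagonal; its diagonal is (3/2, 2, 2, 43/2, 43/2)
for a triangular matrix the eigenvalues are the diagonal entries, with algebraic multiplicity their repetition count


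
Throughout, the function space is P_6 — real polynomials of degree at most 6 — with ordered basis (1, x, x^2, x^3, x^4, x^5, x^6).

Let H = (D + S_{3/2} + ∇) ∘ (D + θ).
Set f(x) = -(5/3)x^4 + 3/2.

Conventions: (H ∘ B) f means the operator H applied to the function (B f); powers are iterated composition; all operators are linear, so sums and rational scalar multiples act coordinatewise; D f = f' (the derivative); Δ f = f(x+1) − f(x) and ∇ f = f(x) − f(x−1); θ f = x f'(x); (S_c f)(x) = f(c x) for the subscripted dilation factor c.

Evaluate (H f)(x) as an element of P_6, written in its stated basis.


D f = -(20/3)x^3
θ f = -(20/3)x^4
(D + θ) f = -(20/3)x^4 - (20/3)x^3
D (D + θ) f = -(80/3)x^3 - 20x^2
S_{3/2} (D + θ) f = -(135/4)x^4 - (45/2)x^3
∇ (D + θ) f = -(80/3)x^3 + 20x^2 - (20/3)x
(D + S_{3/2} + ∇) (D + θ) f = -(135/4)x^4 - (455/6)x^3 - (20/3)x

g(x) = -(135/4)x^4 - (455/6)x^3 - (20/3)x


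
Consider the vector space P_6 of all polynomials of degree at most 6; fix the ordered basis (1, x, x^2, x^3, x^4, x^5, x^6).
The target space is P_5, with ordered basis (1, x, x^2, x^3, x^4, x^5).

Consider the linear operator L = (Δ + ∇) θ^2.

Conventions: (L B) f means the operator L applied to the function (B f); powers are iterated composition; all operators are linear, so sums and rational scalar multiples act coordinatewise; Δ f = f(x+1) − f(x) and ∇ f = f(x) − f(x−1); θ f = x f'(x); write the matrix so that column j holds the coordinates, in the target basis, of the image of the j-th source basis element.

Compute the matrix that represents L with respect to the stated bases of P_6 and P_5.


image of 1: 0
image of x: 2
image of x^2: 16x
image of x^3: 54x^2 + 18
image of x^4: 128x^3 + 128x
image of x^5: 250x^4 + 500x^2 + 50
image of x^6: 432x^5 + 1440x^3 + 432x
each image's coordinates form column j of the matrix

the matrix is [[0, 2, 0, 18, 0, 50, 0]; [0, 0, 16, 0, 128, 0, 432]; [0, 0, 0, 54, 0, 500, 0]; [0, 0, 0, 0, 128, 0, 1440]; [0, 0, 0, 0, 0, 250, 0]; [0, 0, 0, 0, 0, 0, 432]] (rows listed top to bottom)


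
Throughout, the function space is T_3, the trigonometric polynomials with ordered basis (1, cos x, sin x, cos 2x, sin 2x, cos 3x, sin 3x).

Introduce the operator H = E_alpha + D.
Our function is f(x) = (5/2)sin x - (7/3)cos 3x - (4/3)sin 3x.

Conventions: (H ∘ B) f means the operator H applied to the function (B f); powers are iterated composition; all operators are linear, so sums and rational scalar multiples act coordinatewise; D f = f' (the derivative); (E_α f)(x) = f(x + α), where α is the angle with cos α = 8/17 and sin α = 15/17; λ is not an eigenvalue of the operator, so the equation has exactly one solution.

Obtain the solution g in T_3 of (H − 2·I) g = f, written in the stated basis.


g(x) = -(4/5)cos x - (13/20)sin x + (79987/128046)cos 3x - (10213/64023)sin 3x

write g with unknown coordinates in the stated basis and equate coefficients in (H − 2·I) g = f
solving from the highest basis element down gives g = -(4/5)cos x - (13/20)sin x + (79987/128046)cos 3x - (10213/64023)sin 3x
check: H g = -(8/5)cos x + (6/5)sin x - (69400/64023)cos 3x - (105790/64023)sin 3x
so H g − 2·g = (5/2)sin x - (7/3)cos 3x - (4/3)sin 3x = f ✓


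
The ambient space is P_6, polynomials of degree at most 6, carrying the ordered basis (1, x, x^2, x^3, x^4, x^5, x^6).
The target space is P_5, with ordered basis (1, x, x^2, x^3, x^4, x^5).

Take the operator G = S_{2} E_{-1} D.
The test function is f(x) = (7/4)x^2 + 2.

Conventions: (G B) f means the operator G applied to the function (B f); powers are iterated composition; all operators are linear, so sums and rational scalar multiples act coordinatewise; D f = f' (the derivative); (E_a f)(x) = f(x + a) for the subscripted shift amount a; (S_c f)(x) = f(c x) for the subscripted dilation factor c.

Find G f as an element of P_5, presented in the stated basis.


g(x) = 7x - 7/2

D f = (7/2)x
E_{-1} D f = (7/2)x - 7/2
S_{2} E_{-1} D f = 7x - 7/2


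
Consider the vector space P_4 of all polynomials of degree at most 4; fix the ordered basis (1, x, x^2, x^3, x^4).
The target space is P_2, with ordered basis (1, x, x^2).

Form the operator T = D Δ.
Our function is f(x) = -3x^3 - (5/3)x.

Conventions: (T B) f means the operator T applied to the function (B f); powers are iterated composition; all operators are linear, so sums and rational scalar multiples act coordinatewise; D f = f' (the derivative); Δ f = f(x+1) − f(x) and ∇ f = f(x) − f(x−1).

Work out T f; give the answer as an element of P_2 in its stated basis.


g(x) = -18x - 9

Δ f = -9x^2 - 9x - 14/3
D Δ f = -18x - 9


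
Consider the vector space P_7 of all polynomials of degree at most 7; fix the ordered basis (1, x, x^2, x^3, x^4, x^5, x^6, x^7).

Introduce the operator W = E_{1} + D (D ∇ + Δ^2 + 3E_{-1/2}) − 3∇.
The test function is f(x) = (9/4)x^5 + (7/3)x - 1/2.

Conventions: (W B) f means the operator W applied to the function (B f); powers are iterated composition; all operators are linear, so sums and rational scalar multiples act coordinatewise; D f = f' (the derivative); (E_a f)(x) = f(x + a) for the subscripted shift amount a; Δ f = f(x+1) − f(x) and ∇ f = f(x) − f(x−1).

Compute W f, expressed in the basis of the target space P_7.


E_{1} f = (9/4)x^5 + (45/4)x^4 + (45/2)x^3 + (45/2)x^2 + (163/12)x + 49/12
∇ f = (45/4)x^4 - (45/2)x^3 + (45/2)x^2 - (45/4)x + 55/12
D ∇ f = 45x^3 - (135/2)x^2 + 45x - 45/4
Δ f = (45/4)x^4 + (45/2)x^3 + (45/2)x^2 + (45/4)x + 55/12
Δ Δ f = 45x^3 + 135x^2 + (315/2)x + 135/2
E_{-1/2} f = (9/4)x^5 - (45/8)x^4 + (45/8)x^3 - (45/16)x^2 + (583/192)x - 667/384
(3E_{-1/2}) f = (27/4)x^5 - (135/8)x^4 + (135/8)x^3 - (135/16)x^2 + (583/64)x - 667/128
(D ∇ + Δ^2 + 3E_{-1/2}) f = (27/4)x^5 - (135/8)x^4 + (855/8)x^3 + (945/16)x^2 + (13543/64)x + 6533/128
D (D ∇ + Δ^2 + 3E_{-1/2}) f = (135/4)x^4 - (135/2)x^3 + (2565/8)x^2 + (945/8)x + 13543/64
∇ f = (45/4)x^4 - (45/2)x^3 + (45/2)x^2 - (45/4)x + 55/12
(-3∇) f = -(135/4)x^4 + (135/2)x^3 - (135/2)x^2 + (135/4)x - 55/4
(E_{1} + D (D ∇ + Δ^2 + 3E_{-1/2}) − 3∇) f = (9/4)x^5 + (45/4)x^4 + (45/2)x^3 + (2205/8)x^2 + (3971/24)x + 38773/192

the result is g(x) = (9/4)x^5 + (45/4)x^4 + (45/2)x^3 + (2205/8)x^2 + (3971/24)x + 38773/192


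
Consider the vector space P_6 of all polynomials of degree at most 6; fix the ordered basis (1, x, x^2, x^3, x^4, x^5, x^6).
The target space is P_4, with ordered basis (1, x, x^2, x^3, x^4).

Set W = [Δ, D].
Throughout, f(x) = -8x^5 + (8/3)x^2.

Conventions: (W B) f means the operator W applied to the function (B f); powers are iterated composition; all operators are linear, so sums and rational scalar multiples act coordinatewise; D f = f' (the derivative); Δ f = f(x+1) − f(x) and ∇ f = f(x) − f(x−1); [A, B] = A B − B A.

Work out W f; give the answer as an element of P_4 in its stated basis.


D f = -40x^4 + (16/3)x
Δ D f = -160x^3 - 240x^2 - 160x - 104/3
Δ f = -40x^4 - 80x^3 - 80x^2 - (104/3)x - 16/3
D Δ f = -160x^3 - 240x^2 - 160x - 104/3
[Δ, D] f = 0

the image equals g(x) = 0


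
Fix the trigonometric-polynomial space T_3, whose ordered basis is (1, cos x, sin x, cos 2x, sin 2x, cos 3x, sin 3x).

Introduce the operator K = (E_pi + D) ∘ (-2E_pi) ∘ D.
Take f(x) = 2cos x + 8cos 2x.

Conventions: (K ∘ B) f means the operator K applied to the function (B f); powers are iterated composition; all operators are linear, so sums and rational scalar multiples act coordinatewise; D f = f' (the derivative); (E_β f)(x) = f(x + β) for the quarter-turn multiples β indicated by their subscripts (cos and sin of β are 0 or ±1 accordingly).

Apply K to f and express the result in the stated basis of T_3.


the image equals g(x) = -4cos x + 4sin x + 64cos 2x + 32sin 2x

D f = -2sin x - 16sin 2x
E_pi D f = 2sin x - 16sin 2x
(-2E_pi) D f = -4sin x + 32sin 2x
E_pi (-2E_pi) D f = 4sin x + 32sin 2x
D (-2E_pi) D f = -4cos x + 64cos 2x
(E_pi + D) (-2E_pi) D f = -4cos x + 4sin x + 64cos 2x + 32sin 2x


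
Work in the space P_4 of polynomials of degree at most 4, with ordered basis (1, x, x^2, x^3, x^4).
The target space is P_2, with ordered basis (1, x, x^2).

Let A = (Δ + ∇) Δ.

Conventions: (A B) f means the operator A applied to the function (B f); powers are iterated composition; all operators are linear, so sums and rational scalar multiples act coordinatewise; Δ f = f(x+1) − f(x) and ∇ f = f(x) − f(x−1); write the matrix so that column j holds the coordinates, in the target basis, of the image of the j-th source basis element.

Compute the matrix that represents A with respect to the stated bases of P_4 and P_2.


the matrix is [[0, 0, 4, 6, 16]; [0, 0, 0, 12, 24]; [0, 0, 0, 0, 24]] (rows listed top to bottom)

image of 1: 0
image of x: 0
image of x^2: 4
image of x^3: 12x + 6
image of x^4: 24x^2 + 24x + 16
each image's coordinates form column j of the matrix


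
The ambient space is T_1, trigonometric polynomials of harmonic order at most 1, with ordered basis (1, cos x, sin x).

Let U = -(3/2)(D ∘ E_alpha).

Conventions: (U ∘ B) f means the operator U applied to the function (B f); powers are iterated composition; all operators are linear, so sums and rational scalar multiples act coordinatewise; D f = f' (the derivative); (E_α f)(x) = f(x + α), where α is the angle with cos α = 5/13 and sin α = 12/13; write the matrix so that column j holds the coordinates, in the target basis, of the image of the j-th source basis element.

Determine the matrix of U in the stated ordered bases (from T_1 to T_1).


image of 1: 0
image of cos x: (18/13)cos x + (15/26)sin x
image of sin x: -(15/26)cos x + (18/13)sin x
each image's coordinates form column j of the matrix

the matrix is [[0, 0, 0]; [0, 18/13, -15/26]; [0, 15/26, 18/13]] (rows listed top to bottom)


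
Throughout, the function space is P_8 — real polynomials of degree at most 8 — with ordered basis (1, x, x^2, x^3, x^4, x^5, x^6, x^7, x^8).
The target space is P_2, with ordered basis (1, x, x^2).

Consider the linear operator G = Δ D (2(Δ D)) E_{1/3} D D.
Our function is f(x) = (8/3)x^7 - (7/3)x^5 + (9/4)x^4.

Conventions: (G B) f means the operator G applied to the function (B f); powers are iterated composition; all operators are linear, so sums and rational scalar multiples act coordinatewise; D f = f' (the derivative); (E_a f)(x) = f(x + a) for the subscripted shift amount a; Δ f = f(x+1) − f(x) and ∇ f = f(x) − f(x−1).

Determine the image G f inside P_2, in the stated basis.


D f = (56/3)x^6 - (35/3)x^4 + 9x^3
D D f = 112x^5 - (140/3)x^3 + 27x^2
E_{1/3} D D f = 112x^5 + (560/3)x^4 + (700/9)x^3 + (589/27)x^2 + (758/81)x + 421/243
D (E_{1/3} D D) f = 560x^4 + (2240/3)x^3 + (700/3)x^2 + (1178/27)x + 758/81
Δ D (E_{1/3} D D) f = 2240x^3 + 5600x^2 + (14840/3)x + 42758/27
(2(Δ D)) (E_{1/3} D D) f = 4480x^3 + 11200x^2 + (29680/3)x + 85516/27
D ((2(Δ D)) E_{1/3} D D) f = 13440x^2 + 22400x + 29680/3
Δ D ((2(Δ D)) E_{1/3} D D) f = 26880x + 35840

the result is g(x) = 26880x + 35840


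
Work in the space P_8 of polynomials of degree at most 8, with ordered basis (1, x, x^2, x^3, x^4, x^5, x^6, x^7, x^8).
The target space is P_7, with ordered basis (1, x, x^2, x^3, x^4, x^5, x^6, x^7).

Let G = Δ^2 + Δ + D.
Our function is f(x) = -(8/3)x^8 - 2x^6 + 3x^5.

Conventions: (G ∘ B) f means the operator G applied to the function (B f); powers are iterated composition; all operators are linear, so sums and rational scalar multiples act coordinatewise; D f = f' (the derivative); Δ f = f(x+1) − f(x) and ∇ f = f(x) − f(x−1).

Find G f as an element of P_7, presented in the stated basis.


the result is g(x) = -(128/3)x^7 - 224x^6 - (3208/3)x^5 - 2860x^4 - (14458/3)x^3 - 4944x^2 - (8569/3)x - 713

Δ f = -(64/3)x^7 - (224/3)x^6 - (484/3)x^5 - (605/3)x^4 - (478/3)x^3 - (224/3)x^2 - (55/3)x - 5/3
Δ Δ f = -(448/3)x^6 - 896x^5 - (8020/3)x^4 - 4660x^3 - (14608/3)x^2 - 2838x - 2134/3
Δ f = -(64/3)x^7 - (224/3)x^6 - (484/3)x^5 - (605/3)x^4 - (478/3)x^3 - (224/3)x^2 - (55/3)x - 5/3
D f = -(64/3)x^7 - 12x^5 + 15x^4
(Δ^2 + Δ + D) f = -(128/3)x^7 - 224x^6 - (3208/3)x^5 - 2860x^4 - (14458/3)x^3 - 4944x^2 - (8569/3)x - 713


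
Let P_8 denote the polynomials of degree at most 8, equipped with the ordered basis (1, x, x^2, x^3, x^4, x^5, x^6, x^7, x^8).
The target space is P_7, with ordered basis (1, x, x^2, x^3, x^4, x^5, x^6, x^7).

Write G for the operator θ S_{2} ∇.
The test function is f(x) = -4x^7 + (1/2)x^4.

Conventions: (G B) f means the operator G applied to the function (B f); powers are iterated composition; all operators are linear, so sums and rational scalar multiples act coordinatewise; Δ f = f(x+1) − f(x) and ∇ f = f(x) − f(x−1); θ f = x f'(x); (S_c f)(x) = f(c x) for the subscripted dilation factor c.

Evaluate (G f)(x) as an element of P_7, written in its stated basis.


the result is g(x) = -10752x^6 + 13440x^5 - 8960x^4 + 3408x^3 - 696x^2 + 60x

∇ f = -28x^6 + 84x^5 - 140x^4 + 142x^3 - 87x^2 + 30x - 9/2
S_{2} ∇ f = -1792x^6 + 2688x^5 - 2240x^4 + 1136x^3 - 348x^2 + 60x - 9/2
θ S_{2} ∇ f = -10752x^6 + 13440x^5 - 8960x^4 + 3408x^3 - 696x^2 + 60x


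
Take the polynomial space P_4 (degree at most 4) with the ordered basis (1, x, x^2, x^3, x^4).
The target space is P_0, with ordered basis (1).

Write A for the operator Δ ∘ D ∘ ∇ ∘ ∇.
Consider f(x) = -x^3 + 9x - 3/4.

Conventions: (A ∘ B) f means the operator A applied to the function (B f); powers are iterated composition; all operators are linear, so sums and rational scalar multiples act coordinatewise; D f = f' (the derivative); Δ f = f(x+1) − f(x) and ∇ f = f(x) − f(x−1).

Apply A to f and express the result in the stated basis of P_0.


∇ f = -3x^2 + 3x + 8
∇ ∇ f = -6x + 6
D ∇ ∇ f = -6
Δ D ∇ ∇ f = 0

the image equals g(x) = 0


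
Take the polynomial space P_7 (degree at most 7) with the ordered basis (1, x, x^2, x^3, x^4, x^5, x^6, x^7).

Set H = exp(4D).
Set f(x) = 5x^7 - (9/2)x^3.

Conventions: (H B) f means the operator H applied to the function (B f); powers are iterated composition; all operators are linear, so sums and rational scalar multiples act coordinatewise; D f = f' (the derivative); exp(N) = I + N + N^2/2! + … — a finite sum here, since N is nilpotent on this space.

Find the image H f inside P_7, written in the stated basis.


order-1 term: 140x^6 - 54x^2
order-2 term: 1680x^5 - 216x
order-3 term: 11200x^4 - 288
order-4 term: 44800x^3
order-5 term: 107520x^2
order-6 term: 143360x
order-7 term: 81920
the series for exp(4D) f terminates at order 7
exp(4D) f = 5x^7 + 140x^6 + 1680x^5 + 11200x^4 + (89591/2)x^3 + 107466x^2 + 143144x + 81632

the image equals g(x) = 5x^7 + 140x^6 + 1680x^5 + 11200x^4 + (89591/2)x^3 + 107466x^2 + 143144x + 81632


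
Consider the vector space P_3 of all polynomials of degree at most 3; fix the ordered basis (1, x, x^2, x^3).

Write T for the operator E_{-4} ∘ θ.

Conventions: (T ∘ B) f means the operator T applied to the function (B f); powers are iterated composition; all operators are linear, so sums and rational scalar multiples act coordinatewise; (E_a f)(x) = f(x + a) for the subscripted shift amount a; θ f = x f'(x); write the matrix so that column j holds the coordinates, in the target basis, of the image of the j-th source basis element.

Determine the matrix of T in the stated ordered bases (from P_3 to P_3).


image of 1: 0
image of x: x - 4
image of x^2: 2x^2 - 16x + 32
image of x^3: 3x^3 - 36x^2 + 144x - 192
each image's coordinates form column j of the matrix

the matrix is [[0, -4, 32, -192]; [0, 1, -16, 144]; [0, 0, 2, -36]; [0, 0, 0, 3]] (rows listed top to bottom)


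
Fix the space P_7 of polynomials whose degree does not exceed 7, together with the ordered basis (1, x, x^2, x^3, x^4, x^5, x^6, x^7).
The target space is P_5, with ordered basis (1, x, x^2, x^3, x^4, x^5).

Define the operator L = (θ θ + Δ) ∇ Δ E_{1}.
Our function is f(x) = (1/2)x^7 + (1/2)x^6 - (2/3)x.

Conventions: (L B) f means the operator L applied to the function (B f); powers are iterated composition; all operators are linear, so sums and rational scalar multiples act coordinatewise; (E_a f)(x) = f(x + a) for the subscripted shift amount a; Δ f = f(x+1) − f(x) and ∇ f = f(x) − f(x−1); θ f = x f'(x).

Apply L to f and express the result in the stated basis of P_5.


E_{1} f = (1/2)x^7 + 4x^6 + (27/2)x^5 + 25x^4 + (55/2)x^3 + 18x^2 + (35/6)x + 1/3
Δ E_{1} f = (7/2)x^6 + (69/2)x^5 + 145x^4 + (665/2)x^3 + 438x^2 + (627/2)x + 283/3
∇ Δ E_{1} f = 21x^5 + 120x^4 + 305x^3 + 420x^2 + 307x + 94
θ (∇ Δ) E_{1} f = 105x^5 + 480x^4 + 915x^3 + 840x^2 + 307x
θ θ (∇ Δ) E_{1} f = 525x^5 + 1920x^4 + 2745x^3 + 1680x^2 + 307x
Δ (∇ Δ) E_{1} f = 105x^4 + 690x^3 + 1845x^2 + 2340x + 1173
(θ θ + Δ) (∇ Δ) E_{1} f = 525x^5 + 2025x^4 + 3435x^3 + 3525x^2 + 2647x + 1173

the image equals g(x) = 525x^5 + 2025x^4 + 3435x^3 + 3525x^2 + 2647x + 1173


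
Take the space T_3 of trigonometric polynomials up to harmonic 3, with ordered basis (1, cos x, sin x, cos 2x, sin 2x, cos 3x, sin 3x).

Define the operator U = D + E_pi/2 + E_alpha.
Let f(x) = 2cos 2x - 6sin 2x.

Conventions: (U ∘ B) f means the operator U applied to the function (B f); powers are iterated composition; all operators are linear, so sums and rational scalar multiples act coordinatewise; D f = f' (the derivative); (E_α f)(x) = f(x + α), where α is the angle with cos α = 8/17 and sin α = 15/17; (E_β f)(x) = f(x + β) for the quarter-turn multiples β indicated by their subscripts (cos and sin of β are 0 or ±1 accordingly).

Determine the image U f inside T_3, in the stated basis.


the result is g(x) = -(5808/289)cos 2x + (1064/289)sin 2x

D f = -12cos 2x - 4sin 2x
E_pi/2 f = -2cos 2x + 6sin 2x
E_alpha f = -(1762/289)cos 2x + (486/289)sin 2x
(D + E_pi/2 + E_alpha) f = -(5808/289)cos 2x + (1064/289)sin 2x


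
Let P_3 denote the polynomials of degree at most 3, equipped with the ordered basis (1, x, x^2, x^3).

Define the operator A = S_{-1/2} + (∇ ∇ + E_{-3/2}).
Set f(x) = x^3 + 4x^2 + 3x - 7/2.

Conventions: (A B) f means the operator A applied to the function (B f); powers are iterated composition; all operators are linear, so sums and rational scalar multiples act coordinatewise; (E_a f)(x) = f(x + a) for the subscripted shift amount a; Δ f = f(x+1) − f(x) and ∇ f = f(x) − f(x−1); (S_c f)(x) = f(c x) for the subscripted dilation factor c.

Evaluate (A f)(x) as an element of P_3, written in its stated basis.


g(x) = (7/8)x^3 + (1/2)x^2 + (9/4)x - 31/8

S_{-1/2} f = -(1/8)x^3 + x^2 - (3/2)x - 7/2
∇ f = 3x^2 + 5x
∇ ∇ f = 6x + 2
E_{-3/2} f = x^3 - (1/2)x^2 - (9/4)x - 19/8
(∇ ∇ + E_{-3/2}) f = x^3 - (1/2)x^2 + (15/4)x - 3/8
(S_{-1/2} + (∇ ∇ + E_{-3/2})) f = (7/8)x^3 + (1/2)x^2 + (9/4)x - 31/8


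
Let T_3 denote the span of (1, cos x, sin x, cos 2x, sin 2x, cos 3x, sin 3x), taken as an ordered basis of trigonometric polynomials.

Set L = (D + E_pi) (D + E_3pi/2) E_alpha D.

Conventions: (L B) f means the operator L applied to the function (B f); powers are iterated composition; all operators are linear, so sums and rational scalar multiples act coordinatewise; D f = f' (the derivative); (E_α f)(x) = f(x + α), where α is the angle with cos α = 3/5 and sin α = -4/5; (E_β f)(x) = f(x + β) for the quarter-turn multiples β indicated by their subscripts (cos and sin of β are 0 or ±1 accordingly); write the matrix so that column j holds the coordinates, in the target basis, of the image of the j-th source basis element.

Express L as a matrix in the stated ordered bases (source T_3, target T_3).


the matrix is [[0, 0, 0, 0, 0, 0, 0]; [0, 0, 0, 0, 0, 0, 0]; [0, 0, 0, 0, 0, 0, 0]; [0, 0, 0, -48/5, 14/5, 0, 0]; [0, 0, 0, -14/5, -48/5, 0, 0]; [0, 0, 0, 0, 0, -2988/125, 3684/125]; [0, 0, 0, 0, 0, -3684/125, -2988/125]] (rows listed top to bottom)

image of 1: 0
image of cos x: 0
image of sin x: 0
image of cos 2x: -(48/5)cos 2x - (14/5)sin 2x
image of sin 2x: (14/5)cos 2x - (48/5)sin 2x
image of cos 3x: -(2988/125)cos 3x - (3684/125)sin 3x
image of sin 3x: (3684/125)cos 3x - (2988/125)sin 3x
each image's coordinates form column j of the matrix


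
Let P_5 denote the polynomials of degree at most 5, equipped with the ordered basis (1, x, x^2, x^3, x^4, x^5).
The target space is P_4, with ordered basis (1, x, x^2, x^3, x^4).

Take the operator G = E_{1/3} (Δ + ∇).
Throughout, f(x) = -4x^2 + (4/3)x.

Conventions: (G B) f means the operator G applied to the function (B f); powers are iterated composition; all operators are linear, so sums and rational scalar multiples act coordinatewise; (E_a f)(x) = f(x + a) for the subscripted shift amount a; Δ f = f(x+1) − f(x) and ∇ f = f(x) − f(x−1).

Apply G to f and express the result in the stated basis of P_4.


Δ f = -8x - 8/3
∇ f = -8x + 16/3
(Δ + ∇) f = -16x + 8/3
E_{1/3} (Δ + ∇) f = -16x - 8/3

the result is g(x) = -16x - 8/3


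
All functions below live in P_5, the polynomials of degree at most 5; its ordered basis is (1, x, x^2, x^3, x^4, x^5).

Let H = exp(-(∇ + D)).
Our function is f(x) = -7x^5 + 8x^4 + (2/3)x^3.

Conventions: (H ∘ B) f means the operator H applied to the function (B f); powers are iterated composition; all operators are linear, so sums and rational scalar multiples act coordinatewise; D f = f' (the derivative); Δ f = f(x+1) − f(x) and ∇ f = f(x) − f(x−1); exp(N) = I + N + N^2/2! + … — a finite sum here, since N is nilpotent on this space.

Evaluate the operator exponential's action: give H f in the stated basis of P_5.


order-1 term: 70x^4 - 134x^3 + 114x^2 - 65x + 43/3
order-2 term: -280x^3 + 612x^2 - 569x + 224
order-3 term: 560x^2 - 1096x + 2030/3
order-4 term: -560x + 688
order-5 term: 224
the series for exp(-(∇ + D)) f terminates at order 5
exp(-(∇ + D)) f = -7x^5 + 78x^4 - (1240/3)x^3 + 1286x^2 - 2290x + 1827

g(x) = -7x^5 + 78x^4 - (1240/3)x^3 + 1286x^2 - 2290x + 1827


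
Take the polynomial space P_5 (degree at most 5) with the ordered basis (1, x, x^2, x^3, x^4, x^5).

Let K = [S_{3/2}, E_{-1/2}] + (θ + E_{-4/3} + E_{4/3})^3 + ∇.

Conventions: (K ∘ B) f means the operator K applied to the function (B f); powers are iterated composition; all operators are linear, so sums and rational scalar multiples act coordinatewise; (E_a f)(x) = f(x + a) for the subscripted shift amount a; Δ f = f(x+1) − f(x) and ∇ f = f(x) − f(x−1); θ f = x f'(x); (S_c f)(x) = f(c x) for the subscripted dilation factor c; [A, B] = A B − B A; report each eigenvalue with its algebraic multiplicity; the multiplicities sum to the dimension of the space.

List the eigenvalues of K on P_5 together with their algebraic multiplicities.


λ = 8 (multiplicity 1), λ = 27 (multiplicity 1), λ = 64 (multiplicity 1), λ = 125 (multiplicity 1), λ = 216 (multiplicity 1), λ = 343 (multiplicity 1)

image of 1: 8
image of x: 27x + 5/4
image of x^2: 64x^2 + (11/4)x + 14147/144
image of x^3: 125x^3 + (75/16)x^2 + (49753/96)x + 83/64
image of x^4: 216x^4 + (59/8)x^3 + (154667/96)x^2 + (185/32)x + 25664111/20736
image of x^5: 343x^5 + (725/64)x^4 + (2220485/576)x^3 + (2135/128)x^2 + (339190145/41472)x + 1235/1024
the matrix is upper triangular; its diagonal is (8, 27, 64, 125, 216, 343)
for a triangular matrix the eigenvalues are the diagonal entries, with algebraic multiplicity their repetition count


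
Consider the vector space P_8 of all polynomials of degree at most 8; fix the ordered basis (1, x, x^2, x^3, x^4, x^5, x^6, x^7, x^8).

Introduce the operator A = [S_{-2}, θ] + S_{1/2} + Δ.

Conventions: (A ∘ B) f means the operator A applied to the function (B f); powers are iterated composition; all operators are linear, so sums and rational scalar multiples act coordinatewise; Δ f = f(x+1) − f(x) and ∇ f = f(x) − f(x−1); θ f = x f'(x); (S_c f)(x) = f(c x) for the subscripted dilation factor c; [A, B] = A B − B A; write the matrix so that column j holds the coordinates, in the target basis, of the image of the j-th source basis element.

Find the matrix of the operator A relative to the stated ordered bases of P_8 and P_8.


the matrix is [[1, 1, 1, 1, 1, 1, 1, 1, 1]; [0, 1/2, 2, 3, 4, 5, 6, 7, 8]; [0, 0, 1/4, 3, 6, 10, 15, 21, 28]; [0, 0, 0, 1/8, 4, 10, 20, 35, 56]; [0, 0, 0, 0, 1/16, 5, 15, 35, 70]; [0, 0, 0, 0, 0, 1/32, 6, 21, 56]; [0, 0, 0, 0, 0, 0, 1/64, 7, 28]; [0, 0, 0, 0, 0, 0, 0, 1/128, 8]; [0, 0, 0, 0, 0, 0, 0, 0, 1/256]] (rows listed top to bottom)

image of 1: 1
image of x: (1/2)x + 1
image of x^2: (1/4)x^2 + 2x + 1
image of x^3: (1/8)x^3 + 3x^2 + 3x + 1
image of x^4: (1/16)x^4 + 4x^3 + 6x^2 + 4x + 1
image of x^5: (1/32)x^5 + 5x^4 + 10x^3 + 10x^2 + 5x + 1
image of x^6: (1/64)x^6 + 6x^5 + 15x^4 + 20x^3 + 15x^2 + 6x + 1
image of x^7: (1/128)x^7 + 7x^6 + 21x^5 + 35x^4 + 35x^3 + 21x^2 + 7x + 1
image of x^8: (1/256)x^8 + 8x^7 + 28x^6 + 56x^5 + 70x^4 + 56x^3 + 28x^2 + 8x + 1
each image's coordinates form column j of the matrix


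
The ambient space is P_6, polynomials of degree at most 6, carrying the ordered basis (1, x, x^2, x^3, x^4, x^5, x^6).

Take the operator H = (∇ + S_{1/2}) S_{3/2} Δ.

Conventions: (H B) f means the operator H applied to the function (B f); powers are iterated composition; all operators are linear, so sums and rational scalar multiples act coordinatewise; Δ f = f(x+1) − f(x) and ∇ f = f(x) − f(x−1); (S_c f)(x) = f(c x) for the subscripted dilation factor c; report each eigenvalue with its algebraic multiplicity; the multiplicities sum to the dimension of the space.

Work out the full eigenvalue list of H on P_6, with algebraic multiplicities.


λ = 0 (multiplicity 7)

image of 1: 0
image of x: 1
image of x^2: (3/2)x + 4
image of x^3: (27/16)x^2 + (63/4)x - 5/4
image of x^4: (27/16)x^3 + (351/8)x^2 - (21/2)x + 7
image of x^5: (405/256)x^4 + (3375/32)x^3 - 45x^2 + (195/4)x - 89/16
image of x^6: (729/512)x^5 + (59535/256)x^4 - (2295/16)x^3 + (3375/16)x^2 - (873/16)x + 107/8
the matrix is upper triangular; its diagonal is (0, 0, 0, 0, 0, 0, 0)
for a triangular matrix the eigenvalues are the diagonal entries, with algebraic multiplicity their repetition count


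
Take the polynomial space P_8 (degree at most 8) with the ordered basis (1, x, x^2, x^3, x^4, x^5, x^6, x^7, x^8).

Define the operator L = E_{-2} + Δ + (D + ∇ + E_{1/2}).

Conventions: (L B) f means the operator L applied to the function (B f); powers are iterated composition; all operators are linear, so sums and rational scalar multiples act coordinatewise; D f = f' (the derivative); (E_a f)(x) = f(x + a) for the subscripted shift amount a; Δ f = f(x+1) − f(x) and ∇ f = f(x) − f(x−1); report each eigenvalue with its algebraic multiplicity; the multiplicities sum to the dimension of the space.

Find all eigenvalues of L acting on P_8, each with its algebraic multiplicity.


image of 1: 2
image of x: 2x + 3/2
image of x^2: 2x^2 + 3x + 17/4
image of x^3: 2x^3 + (9/2)x^2 + (51/4)x - 47/8
image of x^4: 2x^4 + 6x^3 + (51/2)x^2 - (47/2)x + 257/16
image of x^5: 2x^5 + (15/2)x^4 + (85/2)x^3 - (235/4)x^2 + (1285/16)x - 959/32
image of x^6: 2x^6 + 9x^5 + (255/4)x^4 - (235/2)x^3 + (3855/16)x^2 - (2877/16)x + 4097/64
image of x^7: 2x^7 + (21/2)x^6 + (357/4)x^5 - (1645/8)x^4 + (8995/16)x^3 - (20139/32)x^2 + (28679/64)x - 16127/128
image of x^8: 2x^8 + 12x^7 + 119x^6 - 329x^5 + (8995/8)x^4 - (6713/4)x^3 + (28679/16)x^2 - (16127/16)x + 65537/256
the matrix is upper triangular; its diagonal is (2, 2, 2, 2, 2, 2, 2, 2, 2)
for a triangular matrix the eigenvalues are the diagonal entries, with algebraic multiplicity their repetition count

λ = 2 (multiplicity 9)


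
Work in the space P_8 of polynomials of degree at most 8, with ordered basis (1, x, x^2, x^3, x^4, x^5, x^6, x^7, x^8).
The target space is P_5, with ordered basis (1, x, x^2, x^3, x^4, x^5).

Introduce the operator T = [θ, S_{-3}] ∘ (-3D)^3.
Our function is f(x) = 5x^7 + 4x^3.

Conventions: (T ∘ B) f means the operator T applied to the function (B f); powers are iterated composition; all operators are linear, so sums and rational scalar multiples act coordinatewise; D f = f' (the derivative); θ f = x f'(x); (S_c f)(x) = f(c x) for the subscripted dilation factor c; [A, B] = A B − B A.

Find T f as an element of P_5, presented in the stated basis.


D f = 35x^6 + 12x^2
(-3D) f = -105x^6 - 36x^2
D (-3D) f = -630x^5 - 72x
(-3D) (-3D) f = 1890x^5 + 216x
D (-3D) (-3D) f = 9450x^4 + 216
(-3D) (-3D) (-3D) f = -28350x^4 - 648
S_{-3} (-3D)^3 f = -2296350x^4 - 648
θ S_{-3} (-3D)^3 f = -9185400x^4
θ (-3D)^3 f = -113400x^4
S_{-3} θ (-3D)^3 f = -9185400x^4
[θ, S_{-3}] (-3D)^3 f = 0

g(x) = 0


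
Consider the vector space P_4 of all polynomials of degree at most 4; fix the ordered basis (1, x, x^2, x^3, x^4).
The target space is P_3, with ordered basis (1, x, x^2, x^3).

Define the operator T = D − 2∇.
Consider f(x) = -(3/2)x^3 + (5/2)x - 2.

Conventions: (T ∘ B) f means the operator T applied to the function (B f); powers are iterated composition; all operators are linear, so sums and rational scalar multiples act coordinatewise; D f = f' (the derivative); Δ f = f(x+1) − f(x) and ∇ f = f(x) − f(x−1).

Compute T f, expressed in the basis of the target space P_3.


D f = -(9/2)x^2 + 5/2
∇ f = -(9/2)x^2 + (9/2)x + 1
(-2∇) f = 9x^2 - 9x - 2
(D − 2∇) f = (9/2)x^2 - 9x + 1/2

g(x) = (9/2)x^2 - 9x + 1/2


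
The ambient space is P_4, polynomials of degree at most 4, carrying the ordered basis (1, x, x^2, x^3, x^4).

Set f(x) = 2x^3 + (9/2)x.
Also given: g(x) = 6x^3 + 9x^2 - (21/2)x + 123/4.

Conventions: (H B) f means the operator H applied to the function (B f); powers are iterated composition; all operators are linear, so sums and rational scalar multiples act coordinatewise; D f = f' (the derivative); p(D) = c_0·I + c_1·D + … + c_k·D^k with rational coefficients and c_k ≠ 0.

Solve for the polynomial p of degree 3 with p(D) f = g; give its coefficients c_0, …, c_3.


c_0 = 3, c_1 = 3/2, c_2 = -2, c_3 = 2

D^0 f = 2x^3 + (9/2)x
D^1 f = 6x^2 + 9/2
D^2 f = 12x
D^3 f = 12
matching coefficients of g against c_0 f + c_1 Df + … from the top degree down determines the c_i
solution: c_0 = 3, c_1 = 3/2, c_2 = -2, c_3 = 2


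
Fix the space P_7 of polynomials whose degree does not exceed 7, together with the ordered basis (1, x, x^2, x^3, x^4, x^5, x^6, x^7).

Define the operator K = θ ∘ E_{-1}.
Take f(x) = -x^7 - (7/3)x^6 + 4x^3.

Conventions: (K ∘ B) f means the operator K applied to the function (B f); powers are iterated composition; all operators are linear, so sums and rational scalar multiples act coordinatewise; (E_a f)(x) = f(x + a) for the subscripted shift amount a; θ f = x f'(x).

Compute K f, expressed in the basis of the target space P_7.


the result is g(x) = -7x^7 + 28x^6 - 35x^5 + 47x^3 - 52x^2 + 19x

E_{-1} f = -x^7 + (14/3)x^6 - 7x^5 + (47/3)x^3 - 26x^2 + 19x - 16/3
θ E_{-1} f = -7x^7 + 28x^6 - 35x^5 + 47x^3 - 52x^2 + 19x


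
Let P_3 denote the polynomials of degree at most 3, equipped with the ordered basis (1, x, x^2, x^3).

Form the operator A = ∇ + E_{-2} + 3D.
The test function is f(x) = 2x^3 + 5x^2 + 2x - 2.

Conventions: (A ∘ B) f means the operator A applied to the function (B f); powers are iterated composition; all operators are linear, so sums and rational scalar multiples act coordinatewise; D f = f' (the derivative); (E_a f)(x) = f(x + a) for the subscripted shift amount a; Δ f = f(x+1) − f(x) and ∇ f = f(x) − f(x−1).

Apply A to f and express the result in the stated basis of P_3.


the result is g(x) = 2x^3 + 17x^2 + 40x + 3

∇ f = 6x^2 + 4x - 1
E_{-2} f = 2x^3 - 7x^2 + 6x - 2
D f = 6x^2 + 10x + 2
(3D) f = 18x^2 + 30x + 6
(∇ + E_{-2} + 3D) f = 2x^3 + 17x^2 + 40x + 3


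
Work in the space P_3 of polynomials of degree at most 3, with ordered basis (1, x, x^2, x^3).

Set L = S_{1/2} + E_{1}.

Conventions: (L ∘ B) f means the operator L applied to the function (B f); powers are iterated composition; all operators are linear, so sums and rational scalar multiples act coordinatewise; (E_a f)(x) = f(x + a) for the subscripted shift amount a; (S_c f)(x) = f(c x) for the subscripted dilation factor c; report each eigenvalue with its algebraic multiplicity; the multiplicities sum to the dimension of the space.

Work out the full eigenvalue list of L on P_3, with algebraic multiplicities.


λ = 9/8 (multiplicity 1), λ = 5/4 (multiplicity 1), λ = 3/2 (multiplicity 1), λ = 2 (multiplicity 1)

image of 1: 2
image of x: (3/2)x + 1
image of x^2: (5/4)x^2 + 2x + 1
image of x^3: (9/8)x^3 + 3x^2 + 3x + 1
the matrix is upper triangular; its diagonal is (2, 3/2, 5/4, 9/8)
for a triangular matrix the eigenvalues are the diagonal entries, with algebraic multiplicity their repetition count
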